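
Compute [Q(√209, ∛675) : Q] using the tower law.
[Q(√209, ∛675) : Q] = 6

Let L = Q(√209, ∛675). Since Q(√209) ⊂ L and [Q(√209):Q] = 2, the tower law gives 2 | [L:Q]. Likewise Q(∛675) ⊂ L with [Q(∛675):Q] = 3 (because 675 is not a perfect cube), so 3 | [L:Q]. As gcd(2,3) = 1, [L:Q] is divisible by 6. Conversely L is generated over Q by √209 and ∛675, so [L:Q] ≤ 2·3 = 6. Therefore [Q(√209, ∛675) : Q] = 6.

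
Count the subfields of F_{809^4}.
F_{809^4} has 3 subfields

The subfields of F_{p^n} are exactly the fields F_{p^d} for d | n (each is the fixed field of the unique index-d subgroup of Gal(F_{p^n}/F_p) ≅ Z/nZ). The divisors of n = 4 are {1, 2, 4}, giving 3 subfields: F_{809^1}, F_{809^2}, F_{809^4}.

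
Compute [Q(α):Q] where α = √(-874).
[Q(α):Q] = 2

[Q(α):Q] equals the degree of the minimal polynomial of α. Here α^2 = -874 and x^2 + 874 is irreducible (d = -874 is squarefree, ≠ 1, hence not a square), so deg(m_α) = 2. Thus [Q(α):Q] = 2.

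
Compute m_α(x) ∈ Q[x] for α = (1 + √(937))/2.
m_α(x) = x^2 - x - 234

From 2α - 1 = √(937), squaring gives (2α - 1)^2 = 937, i.e. 4α^2 - 4α + 1 = 937, so α^2 - α + (1 - 937)/4 = 0. Since 937 ≡ 1 (mod 4), (1 - 937)/4 = -234 ∈ Z. The polynomial x^2 - x - 234 has discriminant 1 - 4·(-234) = 937, which is not a perfect square in Q (d = 937 is squarefree and ≠ 1), so x^2 - x - 234 is irreducible over Q. It is the minimal polynomial of α.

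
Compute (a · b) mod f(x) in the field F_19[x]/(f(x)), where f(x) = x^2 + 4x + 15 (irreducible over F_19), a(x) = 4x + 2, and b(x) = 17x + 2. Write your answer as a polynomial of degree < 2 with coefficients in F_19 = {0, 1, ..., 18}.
a · b ≡ 17x + 10 (mod f(x))

Multiply in F_19[x]: a(x)·b(x) = (4x + 2)·(17x + 2) = 11x^2 + 4x + 4. This has degree ≥ 2, so divide by f(x) over F_19: 11x^2 + 4x + 4 = (11)·(x^2 + 4x + 15) + (17x + 10). Hence a·b ≡ 17x + 10 (mod f). (F_19[x]/(f) is a field with 19^2 = 361 elements since f is irreducible of degree 2.)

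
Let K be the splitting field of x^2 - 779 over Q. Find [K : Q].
[K : Q] = 2

f(x) = x^2 - 779 factors as (x - √779)(x + √779). The splitting field is K = Q(√779). Since 779 is squarefree and > 1, it is not a perfect square, so x^2 - 779 is irreducible over Q and [Q(√779) : Q] = 2. Hence [K : Q] = 2.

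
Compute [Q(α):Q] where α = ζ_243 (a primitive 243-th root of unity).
[Q(α):Q] = 162

The minimal polynomial of ζ_243 over Q is the 243-th cyclotomic polynomial Φ_243(x), which is irreducible over Q and has degree φ(243) = 162. Hence [Q(α):Q] = φ(243) = 162.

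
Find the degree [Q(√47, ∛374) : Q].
[Q(√47, ∛374) : Q] = 6

Let L = Q(√47, ∛374). Since Q(√47) ⊂ L and [Q(√47):Q] = 2, the tower law gives 2 | [L:Q]. Likewise Q(∛374) ⊂ L with [Q(∛374):Q] = 3 (because 374 is not a perfect cube), so 3 | [L:Q]. As gcd(2,3) = 1, [L:Q] is divisible by 6. Conversely L is generated over Q by √47 and ∛374, so [L:Q] ≤ 2·3 = 6. Therefore [Q(√47, ∛374) : Q] = 6.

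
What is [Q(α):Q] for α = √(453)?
[Q(α):Q] = 2

[Q(α):Q] equals the degree of the minimal polynomial of α. Here α^2 = 453 and x^2 - 453 is irreducible (d = 453 is squarefree, ≠ 1, hence not a square), so deg(m_α) = 2. Thus [Q(α):Q] = 2.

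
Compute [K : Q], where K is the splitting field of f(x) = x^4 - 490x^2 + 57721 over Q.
[K : Q] = 4

Solving the quadratic in x^2: x^2 = (490 ± √(490^2 - 4·57721))/2 = (490 ± √9216)/2 = (490 ± 96)/2, giving x^2 = 197 or x^2 = 293. So f(x) = (x^2 - 197)(x^2 - 293) and the roots of f are ±√197, ±√293. Hence the splitting field is K = Q(√197, √293). Since 197 and 293 are distinct squarefree integers > 1, their product 57721 is not a perfect square, so √293 ∉ Q(√197). By the tower law [K:Q] = [Q(√197,√293):Q(√197)] · [Q(√197):Q] = 2 · 2 = 4.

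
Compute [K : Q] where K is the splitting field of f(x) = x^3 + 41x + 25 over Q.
[K : Q] = 6

By the rational root test, any rational root of the monic integer polynomial f(x) = x^3 + 41x + 25 must be an integer dividing the constant term 25, i.e. one of ±{1, 5, 25}. Evaluating: f(1) = 67, f(-1) = -17, f(5) = 355, f(-5) = -305, f(25) = 16675, f(-25) = -16625; none is 0, so f has no rational root and is therefore irreducible over Q (a cubic with no linear factor over a field is irreducible). For an irreducible cubic, the Galois group is A_3 or S_3 according as the discriminant disc(f) = -4a^3 - 27b^2 = -4·(41)^3 - 27·(25)^2 = -292559 is or is not a square in Q. Here disc(f) = -292559 is not a perfect square in Q, so the Galois group of f over Q is not contained in A_3 and must be all of S_3. The splitting field has degree |S_3| = 6 over Q, so [K : Q] = 6.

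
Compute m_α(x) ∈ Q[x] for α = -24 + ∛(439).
m_α(x) = x^3 + 72x^2 + 1728x + 13385

Set β = α + 24 = ∛(439), so β^3 = 439. Then (α + 24)^3 - 439 = 0, i.e. α is a root of g(x) = (x + 24)^3 - 439 = x^3 + 72x^2 + 1728x + 13385. Since g(x) = h(x + 24) where h(x) = x^3 - 439, and h is irreducible over Q (because 439 is not a perfect cube, so h has no rational root, and a monic cubic with no rational root is irreducible), g is also irreducible (irreducibility is preserved under the substitution x → x + 24). Hence m_α(x) = x^3 + 72x^2 + 1728x + 13385.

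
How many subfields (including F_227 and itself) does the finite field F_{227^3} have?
F_{227^3} has 2 subfields

The subfields of F_{p^n} are exactly the fields F_{p^d} for d | n (each is the fixed field of the unique index-d subgroup of Gal(F_{p^n}/F_p) ≅ Z/nZ). The divisors of n = 3 are {1, 3}, giving 2 subfields: F_{227^1}, F_{227^3}.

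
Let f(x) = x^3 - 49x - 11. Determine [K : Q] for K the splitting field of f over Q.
[K : Q] = 6

By the rational root test, any rational root of the monic integer polynomial f(x) = x^3 - 49x - 11 must be an integer dividing the constant term -11, i.e. one of ±{1, 11}. Evaluating: f(1) = -59, f(-1) = 37, f(11) = 781, f(-11) = -803; none is 0, so f has no rational root and is therefore irreducible over Q (a cubic with no linear factor over a field is irreducible). For an irreducible cubic, the Galois group is A_3 or S_3 according as the discriminant disc(f) = -4a^3 - 27b^2 = -4·(-49)^3 - 27·(-11)^2 = 467329 is or is not a square in Q. Here disc(f) = 467329 is not a perfect square in Q, so the Galois group of f over Q is not contained in A_3 and must be all of S_3. The splitting field has degree |S_3| = 6 over Q, so [K : Q] = 6.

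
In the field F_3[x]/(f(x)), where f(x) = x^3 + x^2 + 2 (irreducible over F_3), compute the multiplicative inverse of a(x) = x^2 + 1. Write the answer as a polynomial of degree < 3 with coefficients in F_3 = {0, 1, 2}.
a(x)^(-1) ≡ x^2 + 2x (mod f(x))

Since f is irreducible over F_3, F_3[x]/(f) is a field and a(x) ≠ 0 has an inverse. Apply the extended Euclidean algorithm to f(x) and a(x) in F_3[x]: f(x) = (x + 1)·a(x) + (2x + 1);  a(x) = (2x + 2)·(2x + 1) + (2). The last nonzero remainder is the constant 2 = gcd(f, a) in F_3. Back-substituting through the division chain expresses 2 = s(x)·a(x) + t(x)·f(x) with s(x) ≡ 2x^2 + x (mod f), so (2x^2 + x)·a(x) ≡ 2 (mod f). Multiplying by 2^(-1) ≡ 2 in F_3 gives a(x)^(-1) ≡ 2·(2x^2 + x) ≡ x^2 + 2x (mod f). Check: (x^2 + 1)·(x^2 + 2x) = x^4 + 2x^3 + x^2 + 2x ≡ 1 (mod x^3 + x^2 + 2).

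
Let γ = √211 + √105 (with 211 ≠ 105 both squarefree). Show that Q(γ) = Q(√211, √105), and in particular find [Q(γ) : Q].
[Q(γ) : Q] = 4 (equivalently, Q(γ) = Q(√211, √105))

Obviously Q(γ) ⊆ Q(√211, √105), and [Q(√211, √105):Q] = 4 (since 211, 105 are distinct squarefree integers > 1 with 22155 not a perfect square). To show equality we compute the minimal polynomial of γ. From γ = √211 + √105: γ^2 = 211 + 2√(22155) + 105 = 316 + 2√(22155), so γ^2 - 316 = 2√(22155); squaring, (γ^2 - 316)^2 = 4·22155, i.e. γ^4 - 632γ^2 + 99856 - 88620 = 0, i.e. γ^4 - 632γ^2 + 11236 = 0. So γ is a root of x^4 - 632x^2 + 11236. This polynomial is irreducible over Q: it has no rational root (each ±√211 ± √105 is irrational), and any factorization into two quadratics over Q would force √(22155) ∈ Q (pairing opposite roots) or √211, √105 ∈ Q (other pairings), all impossible. Hence [Q(γ):Q] = 4 = [Q(√211, √105):Q], so Q(γ) = Q(√211, √105).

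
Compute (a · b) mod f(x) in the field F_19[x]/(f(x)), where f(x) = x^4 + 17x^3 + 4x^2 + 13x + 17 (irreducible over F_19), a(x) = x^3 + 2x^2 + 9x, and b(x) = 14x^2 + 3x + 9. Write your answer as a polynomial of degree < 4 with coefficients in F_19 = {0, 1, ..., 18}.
a · b ≡ 13x^3 + 7x^2 + 7x + 4 (mod f(x))

Multiply in F_19[x]: a(x)·b(x) = (x^3 + 2x^2 + 9x)·(14x^2 + 3x + 9) = 14x^5 + 12x^4 + 8x^3 + 7x^2 + 5x. This has degree ≥ 4, so divide by f(x) over F_19: 14x^5 + 12x^4 + 8x^3 + 7x^2 + 5x = (14x + 2)·(x^4 + 17x^3 + 4x^2 + 13x + 17) + (13x^3 + 7x^2 + 7x + 4). Hence a·b ≡ 13x^3 + 7x^2 + 7x + 4 (mod f). (F_19[x]/(f) is a field with 19^4 = 130321 elements since f is irreducible of degree 4.)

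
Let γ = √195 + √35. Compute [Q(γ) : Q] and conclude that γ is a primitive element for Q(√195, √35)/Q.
[Q(γ) : Q] = 4 (equivalently, Q(γ) = Q(√195, √35))

Obviously Q(γ) ⊆ Q(√195, √35), and [Q(√195, √35):Q] = 4 (since 195, 35 are distinct squarefree integers > 1 with 6825 not a perfect square). To show equality we compute the minimal polynomial of γ. From γ = √195 + √35: γ^2 = 195 + 2√(6825) + 35 = 230 + 2√(6825), so γ^2 - 230 = 2√(6825); squaring, (γ^2 - 230)^2 = 4·6825, i.e. γ^4 - 460γ^2 + 52900 - 27300 = 0, i.e. γ^4 - 460γ^2 + 25600 = 0. So γ is a root of x^4 - 460x^2 + 25600. This polynomial is irreducible over Q: it has no rational root (each ±√195 ± √35 is irrational), and any factorization into two quadratics over Q would force √(6825) ∈ Q (pairing opposite roots) or √195, √35 ∈ Q (other pairings), all impossible. Hence [Q(γ):Q] = 4 = [Q(√195, √35):Q], so Q(γ) = Q(√195, √35).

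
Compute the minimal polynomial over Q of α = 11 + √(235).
m_α(x) = x^2 - 22x - 114

From α - 11 = √(235), squaring gives (α - 11)^2 = 235, i.e. α^2 - 22α + 121 = 235, so α^2 - 22α - 114 = 0. The discriminant of x^2 - 22x - 114 is (-22)^2 - 4·(-114) = 484 + 456 = 940, and 4·(235) is not a perfect square in Q since 235 is squarefree and ≠ 1. Hence x^2 - 22x - 114 is irreducible over Q and is the minimal polynomial of α.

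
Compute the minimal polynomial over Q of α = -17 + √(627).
m_α(x) = x^2 + 34x - 338

From α + 17 = √(627), squaring gives (α + 17)^2 = 627, i.e. α^2 + 34α + 289 = 627, so α^2 + 34α - 338 = 0. The discriminant of x^2 + 34x - 338 is (34)^2 - 4·(-338) = 1156 + 1352 = 2508, and 4·(627) is not a perfect square in Q since 627 is squarefree and ≠ 1. Hence x^2 + 34x - 338 is irreducible over Q and is the minimal polynomial of α.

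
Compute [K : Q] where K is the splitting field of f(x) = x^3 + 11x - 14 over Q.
[K : Q] = 6

By the rational root test, any rational root of the monic integer polynomial f(x) = x^3 + 11x - 14 must be an integer dividing the constant term -14, i.e. one of ±{1, 2, 7, 14}. Evaluating: f(1) = -2, f(-1) = -26, f(2) = 16, f(-2) = -44, f(7) = 406, f(-7) = -434, f(14) = 2884, f(-14) = -2912; none is 0, so f has no rational root and is therefore irreducible over Q (a cubic with no linear factor over a field is irreducible). For an irreducible cubic, the Galois group is A_3 or S_3 according as the discriminant disc(f) = -4a^3 - 27b^2 = -4·(11)^3 - 27·(-14)^2 = -10616 is or is not a square in Q. Here disc(f) = -10616 is not a perfect square in Q, so the Galois group of f over Q is not contained in A_3 and must be all of S_3. The splitting field has degree |S_3| = 6 over Q, so [K : Q] = 6.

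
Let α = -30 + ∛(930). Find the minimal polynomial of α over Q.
m_α(x) = x^3 + 90x^2 + 2700x + 26070

Set β = α + 30 = ∛(930), so β^3 = 930. Then (α + 30)^3 - 930 = 0, i.e. α is a root of g(x) = (x + 30)^3 - 930 = x^3 + 90x^2 + 2700x + 26070. Since g(x) = h(x + 30) where h(x) = x^3 - 930, and h is irreducible over Q (because 930 is not a perfect cube, so h has no rational root, and a monic cubic with no rational root is irreducible), g is also irreducible (irreducibility is preserved under the substitution x → x + 30). Hence m_α(x) = x^3 + 90x^2 + 2700x + 26070.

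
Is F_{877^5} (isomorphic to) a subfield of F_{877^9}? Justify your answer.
No: F_{877^5} is not a subfield of F_{877^9}

F_{p^m} embeds in F_{p^n} iff m | n. Here 5 ∤ 9 (since 9 = 1·5 + 4 with remainder 4 ≠ 0), so F_{877^5} is not a subfield of F_{877^9}. Equivalently: if it were, the tower law would give 5 = [F_{877^5}:F_877] dividing [F_{877^9}:F_877] = 9, contradiction.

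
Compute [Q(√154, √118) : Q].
[Q(√154, √118) : Q] = 4

[Q(√154):Q] = 2 (min poly x^2 - 154, irreducible since 154 is squarefree > 1). For the top step, suppose √118 ∈ Q(√154), say √118 = c + d√154 with c, d ∈ Q. Squaring: 118 = c^2 + 154d^2 + 2cd√154. Since √154 ∉ Q this forces 2cd = 0. If d = 0 then √118 = c ∈ Q, contradicting 118 squarefree > 1. If c = 0 then 118 = 154d^2, so 154·118 = (154d)^2 is a perfect square in Q — but 154·118 = 18172 is not a perfect square (since 154 and 118 are distinct squarefree integers). Contradiction. Hence √118 ∉ Q(√154), so x^2 - 118 stays irreducible over Q(√154) and [Q(√154, √118) : Q(√154)] = 2. By the tower law, [Q(√154, √118) : Q] = 2 · 2 = 4.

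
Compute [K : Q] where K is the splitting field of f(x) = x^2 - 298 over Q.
[K : Q] = 2

f(x) = x^2 - 298 factors as (x - √298)(x + √298). The splitting field is K = Q(√298). Since 298 is squarefree and > 1, it is not a perfect square, so x^2 - 298 is irreducible over Q and [Q(√298) : Q] = 2. Hence [K : Q] = 2.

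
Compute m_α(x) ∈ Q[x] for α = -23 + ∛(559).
m_α(x) = x^3 + 69x^2 + 1587x + 11608

Set β = α + 23 = ∛(559), so β^3 = 559. Then (α + 23)^3 - 559 = 0, i.e. α is a root of g(x) = (x + 23)^3 - 559 = x^3 + 69x^2 + 1587x + 11608. Since g(x) = h(x + 23) where h(x) = x^3 - 559, and h is irreducible over Q (because 559 is not a perfect cube, so h has no rational root, and a monic cubic with no rational root is irreducible), g is also irreducible (irreducibility is preserved under the substitution x → x + 23). Hence m_α(x) = x^3 + 69x^2 + 1587x + 11608.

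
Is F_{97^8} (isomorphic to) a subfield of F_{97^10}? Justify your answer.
No: F_{97^8} is not a subfield of F_{97^10}

F_{p^m} embeds in F_{p^n} iff m | n. Here 8 ∤ 10 (since 10 = 1·8 + 2 with remainder 2 ≠ 0), so F_{97^8} is not a subfield of F_{97^10}. Equivalently: if it were, the tower law would give 8 = [F_{97^8}:F_97] dividing [F_{97^10}:F_97] = 10, contradiction.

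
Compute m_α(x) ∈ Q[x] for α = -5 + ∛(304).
m_α(x) = x^3 + 15x^2 + 75x - 179

Set β = α + 5 = ∛(304), so β^3 = 304. Then (α + 5)^3 - 304 = 0, i.e. α is a root of g(x) = (x + 5)^3 - 304 = x^3 + 15x^2 + 75x - 179. Since g(x) = h(x + 5) where h(x) = x^3 - 304, and h is irreducible over Q (because 304 is not a perfect cube, so h has no rational root, and a monic cubic with no rational root is irreducible), g is also irreducible (irreducibility is preserved under the substitution x → x + 5). Hence m_α(x) = x^3 + 15x^2 + 75x - 179.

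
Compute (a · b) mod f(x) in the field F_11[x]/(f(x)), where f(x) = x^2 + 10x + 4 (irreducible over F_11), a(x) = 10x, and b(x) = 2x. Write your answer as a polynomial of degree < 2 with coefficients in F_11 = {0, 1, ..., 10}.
a · b ≡ 9x + 8 (mod f(x))

Multiply in F_11[x]: a(x)·b(x) = (10x)·(2x) = 9x^2. This has degree ≥ 2, so divide by f(x) over F_11: 9x^2 = (9)·(x^2 + 10x + 4) + (9x + 8). Hence a·b ≡ 9x + 8 (mod f). (F_11[x]/(f) is a field with 11^2 = 121 elements since f is irreducible of degree 2.)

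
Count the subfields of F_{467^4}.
F_{467^4} has 3 subfields

The subfields of F_{p^n} are exactly the fields F_{p^d} for d | n (each is the fixed field of the unique index-d subgroup of Gal(F_{p^n}/F_p) ≅ Z/nZ). The divisors of n = 4 are {1, 2, 4}, giving 3 subfields: F_{467^1}, F_{467^2}, F_{467^4}.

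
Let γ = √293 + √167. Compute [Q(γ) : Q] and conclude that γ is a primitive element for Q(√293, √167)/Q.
[Q(γ) : Q] = 4 (equivalently, Q(γ) = Q(√293, √167))

Obviously Q(γ) ⊆ Q(√293, √167), and [Q(√293, √167):Q] = 4 (since 293, 167 are distinct squarefree integers > 1 with 48931 not a perfect square). To show equality we compute the minimal polynomial of γ. From γ = √293 + √167: γ^2 = 293 + 2√(48931) + 167 = 460 + 2√(48931), so γ^2 - 460 = 2√(48931); squaring, (γ^2 - 460)^2 = 4·48931, i.e. γ^4 - 920γ^2 + 211600 - 195724 = 0, i.e. γ^4 - 920γ^2 + 15876 = 0. So γ is a root of x^4 - 920x^2 + 15876. This polynomial is irreducible over Q: it has no rational root (each ±√293 ± √167 is irrational), and any factorization into two quadratics over Q would force √(48931) ∈ Q (pairing opposite roots) or √293, √167 ∈ Q (other pairings), all impossible. Hence [Q(γ):Q] = 4 = [Q(√293, √167):Q], so Q(γ) = Q(√293, √167).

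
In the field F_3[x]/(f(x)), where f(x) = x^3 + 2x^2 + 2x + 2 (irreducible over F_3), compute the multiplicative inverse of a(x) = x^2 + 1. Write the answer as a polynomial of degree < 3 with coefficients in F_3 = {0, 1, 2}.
a(x)^(-1) ≡ x^2 + 2x + 1 (mod f(x))

Since f is irreducible over F_3, F_3[x]/(f) is a field and a(x) ≠ 0 has an inverse. Apply the extended Euclidean algorithm to f(x) and a(x) in F_3[x]: f(x) = (x + 2)·a(x) + (x);  a(x) = (x)·(x) + (1). The last nonzero remainder is the constant 1 = gcd(f, a) in F_3. Back-substituting through the division chain expresses 1 = s(x)·a(x) + t(x)·f(x) with s(x) ≡ x^2 + 2x + 1 (mod f), so a(x)^(-1) ≡ s(x) = x^2 + 2x + 1 (mod f). Check: (x^2 + 1)·(x^2 + 2x + 1) = x^4 + 2x^3 + 2x^2 + 2x + 1 ≡ 1 (mod x^3 + 2x^2 + 2x + 2).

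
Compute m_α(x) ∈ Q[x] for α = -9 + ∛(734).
m_α(x) = x^3 + 27x^2 + 243x - 5

Set β = α + 9 = ∛(734), so β^3 = 734. Then (α + 9)^3 - 734 = 0, i.e. α is a root of g(x) = (x + 9)^3 - 734 = x^3 + 27x^2 + 243x - 5. Since g(x) = h(x + 9) where h(x) = x^3 - 734, and h is irreducible over Q (because 734 is not a perfect cube, so h has no rational root, and a monic cubic with no rational root is irreducible), g is also irreducible (irreducibility is preserved under the substitution x → x + 9). Hence m_α(x) = x^3 + 27x^2 + 243x - 5.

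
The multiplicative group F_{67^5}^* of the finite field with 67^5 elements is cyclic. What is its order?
|F_{67^5}^*| = 1350125106

F_{67^5} has 67^5 = 1350125107 elements; its multiplicative group consists of all nonzero elements, so |F_{67^5}^*| = 1350125107 - 1 = 1350125106. (It is cyclic since any finite subgroup of the multiplicative group of a field is cyclic.)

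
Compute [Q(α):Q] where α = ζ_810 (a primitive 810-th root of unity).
[Q(α):Q] = 216

The minimal polynomial of ζ_810 over Q is the 810-th cyclotomic polynomial Φ_810(x), which is irreducible over Q and has degree φ(810) = 216. Hence [Q(α):Q] = φ(810) = 216.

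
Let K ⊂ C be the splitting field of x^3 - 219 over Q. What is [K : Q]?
[K : Q] = 6

The roots of x^3 - 219 are ∛219, ω∛219, ω^2∛219 where ω = e^(2πi/3) is a primitive cube root of unity, so K = Q(∛219, ω). Now [Q(∛219):Q] = 3 (since 219 is not a perfect cube, x^3 - 219 is irreducible) and [Q(ω):Q] = 2. Both 2 and 3 divide [K:Q], and [K:Q] ≤ 3·2 = 6, so [K:Q] = 6. (Equivalently: Q(∛219) ⊂ R but ω ∉ R, so [K : Q(∛219)] = 2.)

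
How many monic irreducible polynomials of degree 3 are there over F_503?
There are 42421008 monic irreducible polynomials of degree 3 over F_503

Each element of F_{503^3} that lies in no proper subfield is a root of exactly one monic irreducible of degree 3 over F_503, and each such polynomial has 3 distinct roots in F_{503^3}. By Möbius inversion the count is N_503(3) = (1/3) Σ_{d|3} μ(3/d) · 503^d = (1/3)(μ(3)·503^1 + μ(1)·503^3) = 127263024/3 = 42421008.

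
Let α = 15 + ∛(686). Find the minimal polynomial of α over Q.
m_α(x) = x^3 - 45x^2 + 675x - 4061

Set β = α - 15 = ∛(686), so β^3 = 686. Then (α - 15)^3 - 686 = 0, i.e. α is a root of g(x) = (x - 15)^3 - 686 = x^3 - 45x^2 + 675x - 4061. Since g(x) = h(x - 15) where h(x) = x^3 - 686, and h is irreducible over Q (because 686 is not a perfect cube, so h has no rational root, and a monic cubic with no rational root is irreducible), g is also irreducible (irreducibility is preserved under the substitution x → x - 15). Hence m_α(x) = x^3 - 45x^2 + 675x - 4061.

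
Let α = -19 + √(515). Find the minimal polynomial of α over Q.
m_α(x) = x^2 + 38x - 154

From α + 19 = √(515), squaring gives (α + 19)^2 = 515, i.e. α^2 + 38α + 361 = 515, so α^2 + 38α - 154 = 0. The discriminant of x^2 + 38x - 154 is (38)^2 - 4·(-154) = 1444 + 616 = 2060, and 4·(515) is not a perfect square in Q since 515 is squarefree and ≠ 1. Hence x^2 + 38x - 154 is irreducible over Q and is the minimal polynomial of α.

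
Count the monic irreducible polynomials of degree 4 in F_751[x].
There are 79524141000 monic irreducible polynomials of degree 4 over F_751

Each element of F_{751^4} that lies in no proper subfield is a root of exactly one monic irreducible of degree 4 over F_751, and each such polynomial has 4 distinct roots in F_{751^4}. By Möbius inversion the count is N_751(4) = (1/4) Σ_{d|4} μ(4/d) · 751^d = (1/4)(μ(4)·751^1 + μ(2)·751^2 + μ(1)·751^4) = 318096564000/4 = 79524141000.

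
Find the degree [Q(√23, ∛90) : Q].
[Q(√23, ∛90) : Q] = 6

Let L = Q(√23, ∛90). Since Q(√23) ⊂ L and [Q(√23):Q] = 2, the tower law gives 2 | [L:Q]. Likewise Q(∛90) ⊂ L with [Q(∛90):Q] = 3 (because 90 is not a perfect cube), so 3 | [L:Q]. As gcd(2,3) = 1, [L:Q] is divisible by 6. Conversely L is generated over Q by √23 and ∛90, so [L:Q] ≤ 2·3 = 6. Therefore [Q(√23, ∛90) : Q] = 6.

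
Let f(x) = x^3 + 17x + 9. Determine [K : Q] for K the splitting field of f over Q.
[K : Q] = 6

By the rational root test, any rational root of the monic integer polynomial f(x) = x^3 + 17x + 9 must be an integer dividing the constant term 9, i.e. one of ±{1, 3, 9}. Evaluating: f(1) = 27, f(-1) = -9, f(3) = 87, f(-3) = -69, f(9) = 891, f(-9) = -873; none is 0, so f has no rational root and is therefore irreducible over Q (a cubic with no linear factor over a field is irreducible). For an irreducible cubic, the Galois group is A_3 or S_3 according as the discriminant disc(f) = -4a^3 - 27b^2 = -4·(17)^3 - 27·(9)^2 = -21839 is or is not a square in Q. Here disc(f) = -21839 is not a perfect square in Q, so the Galois group of f over Q is not contained in A_3 and must be all of S_3. The splitting field has degree |S_3| = 6 over Q, so [K : Q] = 6.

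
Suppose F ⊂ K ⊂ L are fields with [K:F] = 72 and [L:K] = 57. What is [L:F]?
[L:F] = 4104

The tower law says that for any tower of field extensions F ⊂ K ⊂ L with finite degrees, [L:F] = [L:K] · [K:F]. Here this gives [L:F] = 57 · 72 = 4104.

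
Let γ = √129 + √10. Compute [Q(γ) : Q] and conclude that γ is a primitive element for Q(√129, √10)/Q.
[Q(γ) : Q] = 4 (equivalently, Q(γ) = Q(√129, √10))

Obviously Q(γ) ⊆ Q(√129, √10), and [Q(√129, √10):Q] = 4 (since 129, 10 are distinct squarefree integers > 1 with 1290 not a perfect square). To show equality we compute the minimal polynomial of γ. From γ = √129 + √10: γ^2 = 129 + 2√(1290) + 10 = 139 + 2√(1290), so γ^2 - 139 = 2√(1290); squaring, (γ^2 - 139)^2 = 4·1290, i.e. γ^4 - 278γ^2 + 19321 - 5160 = 0, i.e. γ^4 - 278γ^2 + 14161 = 0. So γ is a root of x^4 - 278x^2 + 14161. This polynomial is irreducible over Q: it has no rational root (each ±√129 ± √10 is irrational), and any factorization into two quadratics over Q would force √(1290) ∈ Q (pairing opposite roots) or √129, √10 ∈ Q (other pairings), all impossible. Hence [Q(γ):Q] = 4 = [Q(√129, √10):Q], so Q(γ) = Q(√129, √10).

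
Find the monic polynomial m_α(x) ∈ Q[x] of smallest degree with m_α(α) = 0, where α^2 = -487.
m_α(x) = x^2 + 487

α satisfies α^2 + 487 = 0, so x^2 + 487 annihilates α. Since d = -487 is squarefree and ≠ 1, it is not a perfect square in Q, so x^2 + 487 has no rational root and is therefore irreducible over Q (a degree-2 polynomial over a field is irreducible iff it has no root). Hence m_α(x) = x^2 + 487.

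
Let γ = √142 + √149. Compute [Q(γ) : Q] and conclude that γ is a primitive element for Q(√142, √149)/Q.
[Q(γ) : Q] = 4 (equivalently, Q(γ) = Q(√142, √149))

Obviously Q(γ) ⊆ Q(√142, √149), and [Q(√142, √149):Q] = 4 (since 142, 149 are distinct squarefree integers > 1 with 21158 not a perfect square). To show equality we compute the minimal polynomial of γ. From γ = √142 + √149: γ^2 = 142 + 2√(21158) + 149 = 291 + 2√(21158), so γ^2 - 291 = 2√(21158); squaring, (γ^2 - 291)^2 = 4·21158, i.e. γ^4 - 582γ^2 + 84681 - 84632 = 0, i.e. γ^4 - 582γ^2 + 49 = 0. So γ is a root of x^4 - 582x^2 + 49. This polynomial is irreducible over Q: it has no rational root (each ±√142 ± √149 is irrational), and any factorization into two quadratics over Q would force √(21158) ∈ Q (pairing opposite roots) or √142, √149 ∈ Q (other pairings), all impossible. Hence [Q(γ):Q] = 4 = [Q(√142, √149):Q], so Q(γ) = Q(√142, √149).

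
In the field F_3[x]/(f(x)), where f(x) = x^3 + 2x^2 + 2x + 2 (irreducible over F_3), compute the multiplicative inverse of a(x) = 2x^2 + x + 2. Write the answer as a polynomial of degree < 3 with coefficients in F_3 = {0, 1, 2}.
a(x)^(-1) ≡ 2x^2 + 2 (mod f(x))

Since f is irreducible over F_3, F_3[x]/(f) is a field and a(x) ≠ 0 has an inverse. Apply the extended Euclidean algorithm to f(x) and a(x) in F_3[x]: f(x) = (2x)·a(x) + (x + 2);  a(x) = (2x)·(x + 2) + (2). The last nonzero remainder is the constant 2 = gcd(f, a) in F_3. Back-substituting through the division chain expresses 2 = s(x)·a(x) + t(x)·f(x) with s(x) ≡ x^2 + 1 (mod f), so (x^2 + 1)·a(x) ≡ 2 (mod f). Multiplying by 2^(-1) ≡ 2 in F_3 gives a(x)^(-1) ≡ 2·(x^2 + 1) ≡ 2x^2 + 2 (mod f). Check: (2x^2 + x + 2)·(2x^2 + 2) = x^4 + 2x^3 + 2x^2 + 2x + 1 ≡ 1 (mod x^3 + 2x^2 + 2x + 2).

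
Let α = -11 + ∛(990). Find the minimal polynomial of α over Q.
m_α(x) = x^3 + 33x^2 + 363x + 341

Set β = α + 11 = ∛(990), so β^3 = 990. Then (α + 11)^3 - 990 = 0, i.e. α is a root of g(x) = (x + 11)^3 - 990 = x^3 + 33x^2 + 363x + 341. Since g(x) = h(x + 11) where h(x) = x^3 - 990, and h is irreducible over Q (because 990 is not a perfect cube, so h has no rational root, and a monic cubic with no rational root is irreducible), g is also irreducible (irreducibility is preserved under the substitution x → x + 11). Hence m_α(x) = x^3 + 33x^2 + 363x + 341.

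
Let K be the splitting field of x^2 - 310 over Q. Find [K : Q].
[K : Q] = 2

f(x) = x^2 - 310 factors as (x - √310)(x + √310). The splitting field is K = Q(√310). Since 310 is squarefree and > 1, it is not a perfect square, so x^2 - 310 is irreducible over Q and [Q(√310) : Q] = 2. Hence [K : Q] = 2.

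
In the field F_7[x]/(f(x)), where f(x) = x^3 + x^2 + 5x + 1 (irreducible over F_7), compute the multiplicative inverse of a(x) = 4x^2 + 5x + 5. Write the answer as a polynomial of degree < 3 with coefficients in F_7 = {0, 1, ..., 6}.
a(x)^(-1) ≡ 3x^2 + 3x + 6 (mod f(x))

Since f is irreducible over F_7, F_7[x]/(f) is a field and a(x) ≠ 0 has an inverse. Apply the extended Euclidean algorithm to f(x) and a(x) in F_7[x]: f(x) = (2x + 3)·a(x) + (x);  a(x) = (4x + 5)·(x) + (5). The last nonzero remainder is the constant 5 = gcd(f, a) in F_7. Back-substituting through the division chain expresses 5 = s(x)·a(x) + t(x)·f(x) with s(x) ≡ x^2 + x + 2 (mod f), so (x^2 + x + 2)·a(x) ≡ 5 (mod f). Multiplying by 5^(-1) ≡ 3 in F_7 gives a(x)^(-1) ≡ 3·(x^2 + x + 2) ≡ 3x^2 + 3x + 6 (mod f). Check: (4x^2 + 5x + 5)·(3x^2 + 3x + 6) = 5x^4 + 6x^3 + 5x^2 + 3x + 2 ≡ 1 (mod x^3 + x^2 + 5x + 1).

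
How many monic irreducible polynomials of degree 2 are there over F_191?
There are 18145 monic irreducible polynomials of degree 2 over F_191

Each element of F_{191^2} that lies in no proper subfield is a root of exactly one monic irreducible of degree 2 over F_191, and each such polynomial has 2 distinct roots in F_{191^2}. By Möbius inversion the count is N_191(2) = (1/2) Σ_{d|2} μ(2/d) · 191^d = (1/2)(μ(2)·191^1 + μ(1)·191^2) = 36290/2 = 18145.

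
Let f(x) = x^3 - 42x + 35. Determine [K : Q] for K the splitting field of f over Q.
[K : Q] = 6

By the rational root test, any rational root of the monic integer polynomial f(x) = x^3 - 42x + 35 must be an integer dividing the constant term 35, i.e. one of ±{1, 5, 7, 35}. Evaluating: f(1) = -6, f(-1) = 76, f(5) = -50, f(-5) = 120, f(7) = 84, f(-7) = -14, f(35) = 41440, f(-35) = -41370; none is 0, so f has no rational root and is therefore irreducible over Q (a cubic with no linear factor over a field is irreducible). For an irreducible cubic, the Galois group is A_3 or S_3 according as the discriminant disc(f) = -4a^3 - 27b^2 = -4·(-42)^3 - 27·(35)^2 = 263277 is or is not a square in Q. Here disc(f) = 263277 is not a perfect square in Q, so the Galois group of f over Q is not contained in A_3 and must be all of S_3. The splitting field has degree |S_3| = 6 over Q, so [K : Q] = 6.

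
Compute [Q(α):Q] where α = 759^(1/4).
[Q(α):Q] = 4

α is a root of x^4 - 759. By Eisenstein's criterion at the prime p = 3 (which divides the constant term 759 but p^2 = 9 does not, since 759 is squarefree), x^4 - 759 is irreducible over Q. Hence [Q(α):Q] = 4.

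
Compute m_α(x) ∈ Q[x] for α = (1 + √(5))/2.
m_α(x) = x^2 - x - 1

From 2α - 1 = √(5), squaring gives (2α - 1)^2 = 5, i.e. 4α^2 - 4α + 1 = 5, so α^2 - α + (1 - 5)/4 = 0. Since 5 ≡ 1 (mod 4), (1 - 5)/4 = -1 ∈ Z. The polynomial x^2 - x - 1 has discriminant 1 - 4·(-1) = 5, which is not a perfect square in Q (d = 5 is squarefree and ≠ 1), so x^2 - x - 1 is irreducible over Q. It is the minimal polynomial of α.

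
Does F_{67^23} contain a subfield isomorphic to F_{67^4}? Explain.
No: F_{67^4} is not a subfield of F_{67^23}

F_{p^m} embeds in F_{p^n} iff m | n. Here 4 ∤ 23 (since 23 = 5·4 + 3 with remainder 3 ≠ 0), so F_{67^4} is not a subfield of F_{67^23}. Equivalently: if it were, the tower law would give 4 = [F_{67^4}:F_67] dividing [F_{67^23}:F_67] = 23, contradiction.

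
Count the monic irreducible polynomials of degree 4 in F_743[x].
There are 76189386588 monic irreducible polynomials of degree 4 over F_743

Each element of F_{743^4} that lies in no proper subfield is a root of exactly one monic irreducible of degree 4 over F_743, and each such polynomial has 4 distinct roots in F_{743^4}. By Möbius inversion the count is N_743(4) = (1/4) Σ_{d|4} μ(4/d) · 743^d = (1/4)(μ(4)·743^1 + μ(2)·743^2 + μ(1)·743^4) = 304757546352/4 = 76189386588.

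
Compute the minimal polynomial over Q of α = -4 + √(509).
m_α(x) = x^2 + 8x - 493

From α + 4 = √(509), squaring gives (α + 4)^2 = 509, i.e. α^2 + 8α + 16 = 509, so α^2 + 8α - 493 = 0. The discriminant of x^2 + 8x - 493 is (8)^2 - 4·(-493) = 64 + 1972 = 2036, and 4·(509) is not a perfect square in Q since 509 is squarefree and ≠ 1. Hence x^2 + 8x - 493 is irreducible over Q and is the minimal polynomial of α.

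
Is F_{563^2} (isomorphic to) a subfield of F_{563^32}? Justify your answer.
Yes: F_{563^2} is a subfield of F_{563^32}

F_{p^m} embeds in F_{p^n} iff m | n (since F_{p^n} is the splitting field of x^(p^n) - x, and F_{p^m} ⊂ F_{p^n} forces p^n to be a power of p^m, i.e. m | n; conversely if m | n then every root of x^(p^m) - x is a root of x^(p^n) - x). Here 2 | 32 (since 32 = 16·2), so F_{563^2} is a subfield of F_{563^32}, and [F_{563^32} : F_{563^2}] = 32/2 = 16.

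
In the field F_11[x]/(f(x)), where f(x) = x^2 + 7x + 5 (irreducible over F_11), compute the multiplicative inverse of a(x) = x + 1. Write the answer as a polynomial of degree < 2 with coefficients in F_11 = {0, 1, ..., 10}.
a(x)^(-1) ≡ x + 6 (mod f(x))

Since f is irreducible over F_11, F_11[x]/(f) is a field and a(x) ≠ 0 has an inverse. Apply the extended Euclidean algorithm to f(x) and a(x) in F_11[x]: f(x) = (x + 6)·a(x) + (10). The last nonzero remainder is the constant 10 = gcd(f, a) in F_11. Back-substituting through the division chain expresses 10 = s(x)·a(x) + t(x)·f(x) with s(x) ≡ 10x + 5 (mod f), so (10x + 5)·a(x) ≡ 10 (mod f). Multiplying by 10^(-1) ≡ 10 in F_11 gives a(x)^(-1) ≡ 10·(10x + 5) ≡ x + 6 (mod f). Check: (x + 1)·(x + 6) = x^2 + 7x + 6 ≡ 1 (mod x^2 + 7x + 5).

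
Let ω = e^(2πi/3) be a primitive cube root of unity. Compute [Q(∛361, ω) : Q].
[Q(∛361, ω) : Q] = 6

[Q(∛361):Q] = 3 (min poly x^3 - 361, irreducible since 361 is not a perfect cube). [Q(ω):Q] = 2 (min poly x^2 + x + 1). Since Q(∛361) ⊂ R and ω ∉ R, we have ω ∉ Q(∛361), so x^2 + x + 1 remains irreducible over Q(∛361) and [Q(∛361, ω) : Q(∛361)] = 2. By the tower law, [Q(∛361, ω) : Q] = 3 · 2 = 6. (In fact Q(∛361, ω) is the splitting field of x^3 - 361 over Q.)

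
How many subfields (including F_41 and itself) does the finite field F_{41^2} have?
F_{41^2} has 2 subfields

The subfields of F_{p^n} are exactly the fields F_{p^d} for d | n (each is the fixed field of the unique index-d subgroup of Gal(F_{p^n}/F_p) ≅ Z/nZ). The divisors of n = 2 are {1, 2}, giving 2 subfields: F_{41^1}, F_{41^2}.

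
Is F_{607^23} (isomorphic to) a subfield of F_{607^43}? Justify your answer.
No: F_{607^23} is not a subfield of F_{607^43}

F_{p^m} embeds in F_{p^n} iff m | n. Here 23 ∤ 43 (since 43 = 1·23 + 20 with remainder 20 ≠ 0), so F_{607^23} is not a subfield of F_{607^43}. Equivalently: if it were, the tower law would give 23 = [F_{607^23}:F_607] dividing [F_{607^43}:F_607] = 43, contradiction.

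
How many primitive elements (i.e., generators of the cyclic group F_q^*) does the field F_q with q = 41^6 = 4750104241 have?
There are φ(4750104240) = 1083124224 primitive elements

F_q^* is cyclic of order q - 1 = 4750104240. A cyclic group of order m has exactly φ(m) generators. Here m = 4750104240 = 2^4 · 3^2 · 5 · 7 · 547 · 1723, so the number of primitive elements is φ(4750104240) = 1083124224.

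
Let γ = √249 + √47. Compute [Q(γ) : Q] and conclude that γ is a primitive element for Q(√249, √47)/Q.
[Q(γ) : Q] = 4 (equivalently, Q(γ) = Q(√249, √47))

Obviously Q(γ) ⊆ Q(√249, √47), and [Q(√249, √47):Q] = 4 (since 249, 47 are distinct squarefree integers > 1 with 11703 not a perfect square). To show equality we compute the minimal polynomial of γ. From γ = √249 + √47: γ^2 = 249 + 2√(11703) + 47 = 296 + 2√(11703), so γ^2 - 296 = 2√(11703); squaring, (γ^2 - 296)^2 = 4·11703, i.e. γ^4 - 592γ^2 + 87616 - 46812 = 0, i.e. γ^4 - 592γ^2 + 40804 = 0. So γ is a root of x^4 - 592x^2 + 40804. This polynomial is irreducible over Q: it has no rational root (each ±√249 ± √47 is irrational), and any factorization into two quadratics over Q would force √(11703) ∈ Q (pairing opposite roots) or √249, √47 ∈ Q (other pairings), all impossible. Hence [Q(γ):Q] = 4 = [Q(√249, √47):Q], so Q(γ) = Q(√249, √47).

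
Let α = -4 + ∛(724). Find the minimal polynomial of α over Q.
m_α(x) = x^3 + 12x^2 + 48x - 660

Set β = α + 4 = ∛(724), so β^3 = 724. Then (α + 4)^3 - 724 = 0, i.e. α is a root of g(x) = (x + 4)^3 - 724 = x^3 + 12x^2 + 48x - 660. Since g(x) = h(x + 4) where h(x) = x^3 - 724, and h is irreducible over Q (because 724 is not a perfect cube, so h has no rational root, and a monic cubic with no rational root is irreducible), g is also irreducible (irreducibility is preserved under the substitution x → x + 4). Hence m_α(x) = x^3 + 12x^2 + 48x - 660.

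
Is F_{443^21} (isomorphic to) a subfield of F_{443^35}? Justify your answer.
No: F_{443^21} is not a subfield of F_{443^35}

F_{p^m} embeds in F_{p^n} iff m | n. Here 21 ∤ 35 (since 35 = 1·21 + 14 with remainder 14 ≠ 0), so F_{443^21} is not a subfield of F_{443^35}. Equivalently: if it were, the tower law would give 21 = [F_{443^21}:F_443] dividing [F_{443^35}:F_443] = 35, contradiction.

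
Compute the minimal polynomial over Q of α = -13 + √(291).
m_α(x) = x^2 + 26x - 122

From α + 13 = √(291), squaring gives (α + 13)^2 = 291, i.e. α^2 + 26α + 169 = 291, so α^2 + 26α - 122 = 0. The discriminant of x^2 + 26x - 122 is (26)^2 - 4·(-122) = 676 + 488 = 1164, and 4·(291) is not a perfect square in Q since 291 is squarefree and ≠ 1. Hence x^2 + 26x - 122 is irreducible over Q and is the minimal polynomial of α.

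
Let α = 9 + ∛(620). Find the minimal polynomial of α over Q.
m_α(x) = x^3 - 27x^2 + 243x - 1349

Set β = α - 9 = ∛(620), so β^3 = 620. Then (α - 9)^3 - 620 = 0, i.e. α is a root of g(x) = (x - 9)^3 - 620 = x^3 - 27x^2 + 243x - 1349. Since g(x) = h(x - 9) where h(x) = x^3 - 620, and h is irreducible over Q (because 620 is not a perfect cube, so h has no rational root, and a monic cubic with no rational root is irreducible), g is also irreducible (irreducibility is preserved under the substitution x → x - 9). Hence m_α(x) = x^3 - 27x^2 + 243x - 1349.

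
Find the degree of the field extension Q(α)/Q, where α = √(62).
[Q(α):Q] = 2

[Q(α):Q] equals the degree of the minimal polynomial of α. Here α^2 = 62 and x^2 - 62 is irreducible (d = 62 is squarefree, ≠ 1, hence not a square), so deg(m_α) = 2. Thus [Q(α):Q] = 2.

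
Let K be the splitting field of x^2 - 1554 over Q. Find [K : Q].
[K : Q] = 2

f(x) = x^2 - 1554 factors as (x - √1554)(x + √1554). The splitting field is K = Q(√1554). Since 1554 is squarefree and > 1, it is not a perfect square, so x^2 - 1554 is irreducible over Q and [Q(√1554) : Q] = 2. Hence [K : Q] = 2.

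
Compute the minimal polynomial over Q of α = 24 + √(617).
m_α(x) = x^2 - 48x - 41

From α - 24 = √(617), squaring gives (α - 24)^2 = 617, i.e. α^2 - 48α + 576 = 617, so α^2 - 48α - 41 = 0. The discriminant of x^2 - 48x - 41 is (-48)^2 - 4·(-41) = 2304 + 164 = 2468, and 4·(617) is not a perfect square in Q since 617 is squarefree and ≠ 1. Hence x^2 - 48x - 41 is irreducible over Q and is the minimal polynomial of α.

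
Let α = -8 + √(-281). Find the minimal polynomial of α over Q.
m_α(x) = x^2 + 16x + 345

From α + 8 = √(-281), squaring gives (α + 8)^2 = -281, i.e. α^2 + 16α + 64 = -281, so α^2 + 16α + 345 = 0. The discriminant of x^2 + 16x + 345 is (16)^2 - 4·(345) = 256 - 1380 = -1124, and 4·(-281) is not a perfect square in Q since -281 is squarefree and ≠ 1. Hence x^2 + 16x + 345 is irreducible over Q and is the minimal polynomial of α.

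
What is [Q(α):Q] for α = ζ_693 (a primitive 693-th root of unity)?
[Q(α):Q] = 360

The minimal polynomial of ζ_693 over Q is the 693-th cyclotomic polynomial Φ_693(x), which is irreducible over Q and has degree φ(693) = 360. Hence [Q(α):Q] = φ(693) = 360.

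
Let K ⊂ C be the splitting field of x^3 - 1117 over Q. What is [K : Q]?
[K : Q] = 6

The roots of x^3 - 1117 are ∛1117, ω∛1117, ω^2∛1117 where ω = e^(2πi/3) is a primitive cube root of unity, so K = Q(∛1117, ω). Now [Q(∛1117):Q] = 3 (since 1117 is not a perfect cube, x^3 - 1117 is irreducible) and [Q(ω):Q] = 2. Both 2 and 3 divide [K:Q], and [K:Q] ≤ 3·2 = 6, so [K:Q] = 6. (Equivalently: Q(∛1117) ⊂ R but ω ∉ R, so [K : Q(∛1117)] = 2.)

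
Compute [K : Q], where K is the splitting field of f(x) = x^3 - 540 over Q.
[K : Q] = 6

The roots of x^3 - 540 are ∛540, ω∛540, ω^2∛540 where ω = e^(2πi/3) is a primitive cube root of unity, so K = Q(∛540, ω). Now [Q(∛540):Q] = 3 (since 540 is not a perfect cube, x^3 - 540 is irreducible) and [Q(ω):Q] = 2. Both 2 and 3 divide [K:Q], and [K:Q] ≤ 3·2 = 6, so [K:Q] = 6. (Equivalently: Q(∛540) ⊂ R but ω ∉ R, so [K : Q(∛540)] = 2.)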